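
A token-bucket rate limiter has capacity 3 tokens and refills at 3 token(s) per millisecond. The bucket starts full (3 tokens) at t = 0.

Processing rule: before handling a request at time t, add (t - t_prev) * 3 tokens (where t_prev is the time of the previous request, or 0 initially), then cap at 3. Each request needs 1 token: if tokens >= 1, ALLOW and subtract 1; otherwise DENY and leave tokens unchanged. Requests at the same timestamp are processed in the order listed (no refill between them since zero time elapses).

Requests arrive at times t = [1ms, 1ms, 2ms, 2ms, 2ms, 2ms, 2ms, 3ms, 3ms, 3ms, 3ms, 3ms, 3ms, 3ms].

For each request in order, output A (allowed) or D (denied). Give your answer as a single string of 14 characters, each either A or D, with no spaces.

Answer: AAAAADDAAADDDD

Derivation:
Simulating step by step:
  req#1 t=1ms: ALLOW
  req#2 t=1ms: ALLOW
  req#3 t=2ms: ALLOW
  req#4 t=2ms: ALLOW
  req#5 t=2ms: ALLOW
  req#6 t=2ms: DENY
  req#7 t=2ms: DENY
  req#8 t=3ms: ALLOW
  req#9 t=3ms: ALLOW
  req#10 t=3ms: ALLOW
  req#11 t=3ms: DENY
  req#12 t=3ms: DENY
  req#13 t=3ms: DENY
  req#14 t=3ms: DENY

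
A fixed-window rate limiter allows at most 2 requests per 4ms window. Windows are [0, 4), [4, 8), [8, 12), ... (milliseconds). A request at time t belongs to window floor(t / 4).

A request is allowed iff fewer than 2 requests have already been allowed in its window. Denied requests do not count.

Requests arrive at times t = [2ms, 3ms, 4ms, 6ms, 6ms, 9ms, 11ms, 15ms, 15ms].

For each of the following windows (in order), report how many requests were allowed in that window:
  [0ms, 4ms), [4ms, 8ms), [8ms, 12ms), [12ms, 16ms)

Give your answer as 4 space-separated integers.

Answer: 2 2 2 2

Derivation:
Processing requests:
  req#1 t=2ms (window 0): ALLOW
  req#2 t=3ms (window 0): ALLOW
  req#3 t=4ms (window 1): ALLOW
  req#4 t=6ms (window 1): ALLOW
  req#5 t=6ms (window 1): DENY
  req#6 t=9ms (window 2): ALLOW
  req#7 t=11ms (window 2): ALLOW
  req#8 t=15ms (window 3): ALLOW
  req#9 t=15ms (window 3): ALLOW

Allowed counts by window: 2 2 2 2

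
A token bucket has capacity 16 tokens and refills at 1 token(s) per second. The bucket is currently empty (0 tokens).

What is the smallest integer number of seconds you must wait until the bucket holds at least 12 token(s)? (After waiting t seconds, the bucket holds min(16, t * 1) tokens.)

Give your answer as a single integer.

Answer: 12

Derivation:
Need t * 1 >= 12, so t >= 12/1.
Smallest integer t = ceil(12/1) = 12.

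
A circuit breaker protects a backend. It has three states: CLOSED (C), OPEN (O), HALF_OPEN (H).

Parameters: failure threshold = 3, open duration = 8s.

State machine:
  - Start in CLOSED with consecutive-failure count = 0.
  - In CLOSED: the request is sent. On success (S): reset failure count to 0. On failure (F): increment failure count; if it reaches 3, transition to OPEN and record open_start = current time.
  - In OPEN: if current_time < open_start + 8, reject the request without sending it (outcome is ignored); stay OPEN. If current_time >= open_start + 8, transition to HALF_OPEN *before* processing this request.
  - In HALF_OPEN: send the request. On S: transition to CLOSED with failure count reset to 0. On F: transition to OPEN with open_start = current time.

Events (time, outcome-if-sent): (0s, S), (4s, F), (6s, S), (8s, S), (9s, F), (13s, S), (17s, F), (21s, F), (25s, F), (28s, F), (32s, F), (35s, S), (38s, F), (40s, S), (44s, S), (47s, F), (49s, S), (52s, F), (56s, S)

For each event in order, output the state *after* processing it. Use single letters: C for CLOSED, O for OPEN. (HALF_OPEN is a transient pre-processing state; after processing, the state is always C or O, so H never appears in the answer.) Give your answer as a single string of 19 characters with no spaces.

State after each event:
  event#1 t=0s outcome=S: state=CLOSED
  event#2 t=4s outcome=F: state=CLOSED
  event#3 t=6s outcome=S: state=CLOSED
  event#4 t=8s outcome=S: state=CLOSED
  event#5 t=9s outcome=F: state=CLOSED
  event#6 t=13s outcome=S: state=CLOSED
  event#7 t=17s outcome=F: state=CLOSED
  event#8 t=21s outcome=F: state=CLOSED
  event#9 t=25s outcome=F: state=OPEN
  event#10 t=28s outcome=F: state=OPEN
  event#11 t=32s outcome=F: state=OPEN
  event#12 t=35s outcome=S: state=CLOSED
  event#13 t=38s outcome=F: state=CLOSED
  event#14 t=40s outcome=S: state=CLOSED
  event#15 t=44s outcome=S: state=CLOSED
  event#16 t=47s outcome=F: state=CLOSED
  event#17 t=49s outcome=S: state=CLOSED
  event#18 t=52s outcome=F: state=CLOSED
  event#19 t=56s outcome=S: state=CLOSED

Answer: CCCCCCCCOOOCCCCCCCC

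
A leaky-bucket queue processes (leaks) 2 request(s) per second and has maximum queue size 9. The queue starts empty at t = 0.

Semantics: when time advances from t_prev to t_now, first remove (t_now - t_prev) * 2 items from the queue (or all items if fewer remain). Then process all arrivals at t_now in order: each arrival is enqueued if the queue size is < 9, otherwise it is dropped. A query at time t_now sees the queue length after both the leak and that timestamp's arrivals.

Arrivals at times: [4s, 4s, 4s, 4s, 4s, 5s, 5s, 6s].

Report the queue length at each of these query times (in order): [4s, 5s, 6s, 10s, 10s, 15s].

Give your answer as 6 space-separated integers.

Queue lengths at query times:
  query t=4s: backlog = 5
  query t=5s: backlog = 5
  query t=6s: backlog = 4
  query t=10s: backlog = 0
  query t=10s: backlog = 0
  query t=15s: backlog = 0

Answer: 5 5 4 0 0 0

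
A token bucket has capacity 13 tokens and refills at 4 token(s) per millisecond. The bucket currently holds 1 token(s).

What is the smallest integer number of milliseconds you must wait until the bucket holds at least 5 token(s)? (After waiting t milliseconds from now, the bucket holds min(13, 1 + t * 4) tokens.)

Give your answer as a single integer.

Need 1 + t * 4 >= 5, so t >= 4/4.
Smallest integer t = ceil(4/4) = 1.

Answer: 1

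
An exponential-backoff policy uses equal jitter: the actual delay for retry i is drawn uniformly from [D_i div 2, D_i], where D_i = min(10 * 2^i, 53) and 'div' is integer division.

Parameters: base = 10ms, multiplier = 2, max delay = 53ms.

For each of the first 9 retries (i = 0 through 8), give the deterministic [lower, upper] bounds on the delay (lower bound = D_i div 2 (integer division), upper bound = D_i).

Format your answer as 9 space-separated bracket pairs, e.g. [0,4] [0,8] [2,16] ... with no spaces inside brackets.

Computing bounds per retry:
  i=0: D_i=min(10*2^0,53)=10, bounds=[5,10]
  i=1: D_i=min(10*2^1,53)=20, bounds=[10,20]
  i=2: D_i=min(10*2^2,53)=40, bounds=[20,40]
  i=3: D_i=min(10*2^3,53)=53, bounds=[26,53]
  i=4: D_i=min(10*2^4,53)=53, bounds=[26,53]
  i=5: D_i=min(10*2^5,53)=53, bounds=[26,53]
  i=6: D_i=min(10*2^6,53)=53, bounds=[26,53]
  i=7: D_i=min(10*2^7,53)=53, bounds=[26,53]
  i=8: D_i=min(10*2^8,53)=53, bounds=[26,53]

Answer: [5,10] [10,20] [20,40] [26,53] [26,53] [26,53] [26,53] [26,53] [26,53]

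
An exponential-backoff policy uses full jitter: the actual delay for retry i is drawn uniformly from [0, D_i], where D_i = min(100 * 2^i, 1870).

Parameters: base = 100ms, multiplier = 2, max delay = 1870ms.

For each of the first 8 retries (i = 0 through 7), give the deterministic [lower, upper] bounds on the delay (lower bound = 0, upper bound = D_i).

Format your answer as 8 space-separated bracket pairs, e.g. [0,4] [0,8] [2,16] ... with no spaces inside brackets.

Computing bounds per retry:
  i=0: D_i=min(100*2^0,1870)=100, bounds=[0,100]
  i=1: D_i=min(100*2^1,1870)=200, bounds=[0,200]
  i=2: D_i=min(100*2^2,1870)=400, bounds=[0,400]
  i=3: D_i=min(100*2^3,1870)=800, bounds=[0,800]
  i=4: D_i=min(100*2^4,1870)=1600, bounds=[0,1600]
  i=5: D_i=min(100*2^5,1870)=1870, bounds=[0,1870]
  i=6: D_i=min(100*2^6,1870)=1870, bounds=[0,1870]
  i=7: D_i=min(100*2^7,1870)=1870, bounds=[0,1870]

Answer: [0,100] [0,200] [0,400] [0,800] [0,1600] [0,1870] [0,1870] [0,1870]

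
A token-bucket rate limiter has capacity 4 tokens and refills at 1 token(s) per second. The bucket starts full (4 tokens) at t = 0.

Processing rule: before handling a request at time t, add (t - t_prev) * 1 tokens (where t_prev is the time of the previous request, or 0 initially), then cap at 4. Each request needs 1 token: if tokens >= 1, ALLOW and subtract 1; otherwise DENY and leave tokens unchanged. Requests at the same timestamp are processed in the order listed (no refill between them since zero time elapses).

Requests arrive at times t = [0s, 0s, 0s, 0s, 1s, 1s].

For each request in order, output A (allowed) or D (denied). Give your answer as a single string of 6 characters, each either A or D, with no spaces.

Simulating step by step:
  req#1 t=0s: ALLOW
  req#2 t=0s: ALLOW
  req#3 t=0s: ALLOW
  req#4 t=0s: ALLOW
  req#5 t=1s: ALLOW
  req#6 t=1s: DENY

Answer: AAAAAD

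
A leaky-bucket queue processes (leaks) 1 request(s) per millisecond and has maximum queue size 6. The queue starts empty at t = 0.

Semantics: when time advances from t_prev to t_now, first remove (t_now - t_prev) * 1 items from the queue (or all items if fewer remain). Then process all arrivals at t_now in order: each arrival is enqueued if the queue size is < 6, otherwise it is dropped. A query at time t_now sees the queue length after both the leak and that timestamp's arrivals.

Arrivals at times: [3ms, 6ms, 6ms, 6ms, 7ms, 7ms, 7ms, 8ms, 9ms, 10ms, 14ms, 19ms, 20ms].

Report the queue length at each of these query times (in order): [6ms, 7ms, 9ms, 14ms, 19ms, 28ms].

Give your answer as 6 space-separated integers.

Queue lengths at query times:
  query t=6ms: backlog = 3
  query t=7ms: backlog = 5
  query t=9ms: backlog = 5
  query t=14ms: backlog = 2
  query t=19ms: backlog = 1
  query t=28ms: backlog = 0

Answer: 3 5 5 2 1 0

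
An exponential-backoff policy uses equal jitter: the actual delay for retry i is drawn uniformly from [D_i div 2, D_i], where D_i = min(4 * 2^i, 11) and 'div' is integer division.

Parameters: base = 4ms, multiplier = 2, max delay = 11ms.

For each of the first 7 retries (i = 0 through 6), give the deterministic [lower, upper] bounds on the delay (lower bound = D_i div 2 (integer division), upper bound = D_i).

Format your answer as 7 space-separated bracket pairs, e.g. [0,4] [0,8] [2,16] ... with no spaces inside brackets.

Answer: [2,4] [4,8] [5,11] [5,11] [5,11] [5,11] [5,11]

Derivation:
Computing bounds per retry:
  i=0: D_i=min(4*2^0,11)=4, bounds=[2,4]
  i=1: D_i=min(4*2^1,11)=8, bounds=[4,8]
  i=2: D_i=min(4*2^2,11)=11, bounds=[5,11]
  i=3: D_i=min(4*2^3,11)=11, bounds=[5,11]
  i=4: D_i=min(4*2^4,11)=11, bounds=[5,11]
  i=5: D_i=min(4*2^5,11)=11, bounds=[5,11]
  i=6: D_i=min(4*2^6,11)=11, bounds=[5,11]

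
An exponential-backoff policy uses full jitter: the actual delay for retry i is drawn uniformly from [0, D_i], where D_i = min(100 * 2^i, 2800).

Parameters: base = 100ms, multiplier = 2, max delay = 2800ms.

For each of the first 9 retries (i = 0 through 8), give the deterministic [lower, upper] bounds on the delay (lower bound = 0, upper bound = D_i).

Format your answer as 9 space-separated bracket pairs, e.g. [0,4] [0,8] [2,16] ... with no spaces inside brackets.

Answer: [0,100] [0,200] [0,400] [0,800] [0,1600] [0,2800] [0,2800] [0,2800] [0,2800]

Derivation:
Computing bounds per retry:
  i=0: D_i=min(100*2^0,2800)=100, bounds=[0,100]
  i=1: D_i=min(100*2^1,2800)=200, bounds=[0,200]
  i=2: D_i=min(100*2^2,2800)=400, bounds=[0,400]
  i=3: D_i=min(100*2^3,2800)=800, bounds=[0,800]
  i=4: D_i=min(100*2^4,2800)=1600, bounds=[0,1600]
  i=5: D_i=min(100*2^5,2800)=2800, bounds=[0,2800]
  i=6: D_i=min(100*2^6,2800)=2800, bounds=[0,2800]
  i=7: D_i=min(100*2^7,2800)=2800, bounds=[0,2800]
  i=8: D_i=min(100*2^8,2800)=2800, bounds=[0,2800]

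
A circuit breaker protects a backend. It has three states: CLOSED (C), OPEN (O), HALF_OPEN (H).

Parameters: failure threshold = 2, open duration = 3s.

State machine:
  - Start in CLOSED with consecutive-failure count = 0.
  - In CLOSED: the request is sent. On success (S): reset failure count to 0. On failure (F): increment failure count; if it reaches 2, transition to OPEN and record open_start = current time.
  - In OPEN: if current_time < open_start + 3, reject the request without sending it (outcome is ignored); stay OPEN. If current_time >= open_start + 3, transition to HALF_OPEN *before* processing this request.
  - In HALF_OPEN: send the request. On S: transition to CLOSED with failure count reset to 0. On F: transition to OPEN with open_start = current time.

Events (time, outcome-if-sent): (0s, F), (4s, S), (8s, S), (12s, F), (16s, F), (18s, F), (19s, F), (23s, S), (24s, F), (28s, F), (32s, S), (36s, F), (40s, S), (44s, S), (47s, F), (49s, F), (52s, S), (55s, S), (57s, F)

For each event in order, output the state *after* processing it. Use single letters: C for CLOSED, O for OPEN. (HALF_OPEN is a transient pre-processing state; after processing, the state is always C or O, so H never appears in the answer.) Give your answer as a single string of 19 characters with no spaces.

State after each event:
  event#1 t=0s outcome=F: state=CLOSED
  event#2 t=4s outcome=S: state=CLOSED
  event#3 t=8s outcome=S: state=CLOSED
  event#4 t=12s outcome=F: state=CLOSED
  event#5 t=16s outcome=F: state=OPEN
  event#6 t=18s outcome=F: state=OPEN
  event#7 t=19s outcome=F: state=OPEN
  event#8 t=23s outcome=S: state=CLOSED
  event#9 t=24s outcome=F: state=CLOSED
  event#10 t=28s outcome=F: state=OPEN
  event#11 t=32s outcome=S: state=CLOSED
  event#12 t=36s outcome=F: state=CLOSED
  event#13 t=40s outcome=S: state=CLOSED
  event#14 t=44s outcome=S: state=CLOSED
  event#15 t=47s outcome=F: state=CLOSED
  event#16 t=49s outcome=F: state=OPEN
  event#17 t=52s outcome=S: state=CLOSED
  event#18 t=55s outcome=S: state=CLOSED
  event#19 t=57s outcome=F: state=CLOSED

Answer: CCCCOOOCCOCCCCCOCCC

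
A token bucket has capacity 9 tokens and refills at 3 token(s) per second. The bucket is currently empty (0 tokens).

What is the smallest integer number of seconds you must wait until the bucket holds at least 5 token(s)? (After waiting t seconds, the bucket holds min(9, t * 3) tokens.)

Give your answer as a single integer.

Answer: 2

Derivation:
Need t * 3 >= 5, so t >= 5/3.
Smallest integer t = ceil(5/3) = 2.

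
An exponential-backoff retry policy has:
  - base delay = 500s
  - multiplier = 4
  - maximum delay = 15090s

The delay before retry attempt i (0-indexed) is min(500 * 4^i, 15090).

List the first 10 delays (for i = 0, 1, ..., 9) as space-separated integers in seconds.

Answer: 500 2000 8000 15090 15090 15090 15090 15090 15090 15090

Derivation:
Computing each delay:
  i=0: min(500*4^0, 15090) = 500
  i=1: min(500*4^1, 15090) = 2000
  i=2: min(500*4^2, 15090) = 8000
  i=3: min(500*4^3, 15090) = 15090
  i=4: min(500*4^4, 15090) = 15090
  i=5: min(500*4^5, 15090) = 15090
  i=6: min(500*4^6, 15090) = 15090
  i=7: min(500*4^7, 15090) = 15090
  i=8: min(500*4^8, 15090) = 15090
  i=9: min(500*4^9, 15090) = 15090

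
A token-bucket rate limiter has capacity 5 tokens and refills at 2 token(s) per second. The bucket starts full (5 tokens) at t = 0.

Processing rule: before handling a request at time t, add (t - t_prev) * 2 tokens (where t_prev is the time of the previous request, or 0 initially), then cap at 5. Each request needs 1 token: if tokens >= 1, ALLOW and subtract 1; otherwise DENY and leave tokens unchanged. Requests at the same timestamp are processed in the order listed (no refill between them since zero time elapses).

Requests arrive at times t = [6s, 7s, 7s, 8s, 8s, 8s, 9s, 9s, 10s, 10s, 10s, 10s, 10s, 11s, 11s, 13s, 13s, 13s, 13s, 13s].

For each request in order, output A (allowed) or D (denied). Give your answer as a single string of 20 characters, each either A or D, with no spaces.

Simulating step by step:
  req#1 t=6s: ALLOW
  req#2 t=7s: ALLOW
  req#3 t=7s: ALLOW
  req#4 t=8s: ALLOW
  req#5 t=8s: ALLOW
  req#6 t=8s: ALLOW
  req#7 t=9s: ALLOW
  req#8 t=9s: ALLOW
  req#9 t=10s: ALLOW
  req#10 t=10s: ALLOW
  req#11 t=10s: ALLOW
  req#12 t=10s: ALLOW
  req#13 t=10s: DENY
  req#14 t=11s: ALLOW
  req#15 t=11s: ALLOW
  req#16 t=13s: ALLOW
  req#17 t=13s: ALLOW
  req#18 t=13s: ALLOW
  req#19 t=13s: ALLOW
  req#20 t=13s: DENY

Answer: AAAAAAAAAAAADAAAAAAD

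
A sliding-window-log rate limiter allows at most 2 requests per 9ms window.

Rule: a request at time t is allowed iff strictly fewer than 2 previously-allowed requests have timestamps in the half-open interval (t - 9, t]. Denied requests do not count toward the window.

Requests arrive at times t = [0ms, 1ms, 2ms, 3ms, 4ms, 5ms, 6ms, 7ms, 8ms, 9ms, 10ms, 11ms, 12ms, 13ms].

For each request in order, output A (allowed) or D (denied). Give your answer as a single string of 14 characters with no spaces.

Tracking allowed requests in the window:
  req#1 t=0ms: ALLOW
  req#2 t=1ms: ALLOW
  req#3 t=2ms: DENY
  req#4 t=3ms: DENY
  req#5 t=4ms: DENY
  req#6 t=5ms: DENY
  req#7 t=6ms: DENY
  req#8 t=7ms: DENY
  req#9 t=8ms: DENY
  req#10 t=9ms: ALLOW
  req#11 t=10ms: ALLOW
  req#12 t=11ms: DENY
  req#13 t=12ms: DENY
  req#14 t=13ms: DENY

Answer: AADDDDDDDAADDD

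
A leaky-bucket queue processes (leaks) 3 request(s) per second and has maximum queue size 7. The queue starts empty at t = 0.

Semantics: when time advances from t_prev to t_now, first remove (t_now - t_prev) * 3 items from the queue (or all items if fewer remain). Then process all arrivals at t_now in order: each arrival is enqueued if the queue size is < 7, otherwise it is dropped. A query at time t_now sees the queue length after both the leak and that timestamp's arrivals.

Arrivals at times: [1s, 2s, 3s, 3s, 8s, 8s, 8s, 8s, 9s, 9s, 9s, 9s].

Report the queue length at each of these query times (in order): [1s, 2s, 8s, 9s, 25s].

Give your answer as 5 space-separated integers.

Answer: 1 1 4 5 0

Derivation:
Queue lengths at query times:
  query t=1s: backlog = 1
  query t=2s: backlog = 1
  query t=8s: backlog = 4
  query t=9s: backlog = 5
  query t=25s: backlog = 0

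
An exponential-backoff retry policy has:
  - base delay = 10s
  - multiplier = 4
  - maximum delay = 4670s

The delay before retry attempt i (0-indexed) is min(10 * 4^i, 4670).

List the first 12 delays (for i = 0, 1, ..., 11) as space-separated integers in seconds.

Computing each delay:
  i=0: min(10*4^0, 4670) = 10
  i=1: min(10*4^1, 4670) = 40
  i=2: min(10*4^2, 4670) = 160
  i=3: min(10*4^3, 4670) = 640
  i=4: min(10*4^4, 4670) = 2560
  i=5: min(10*4^5, 4670) = 4670
  i=6: min(10*4^6, 4670) = 4670
  i=7: min(10*4^7, 4670) = 4670
  i=8: min(10*4^8, 4670) = 4670
  i=9: min(10*4^9, 4670) = 4670
  i=10: min(10*4^10, 4670) = 4670
  i=11: min(10*4^11, 4670) = 4670

Answer: 10 40 160 640 2560 4670 4670 4670 4670 4670 4670 4670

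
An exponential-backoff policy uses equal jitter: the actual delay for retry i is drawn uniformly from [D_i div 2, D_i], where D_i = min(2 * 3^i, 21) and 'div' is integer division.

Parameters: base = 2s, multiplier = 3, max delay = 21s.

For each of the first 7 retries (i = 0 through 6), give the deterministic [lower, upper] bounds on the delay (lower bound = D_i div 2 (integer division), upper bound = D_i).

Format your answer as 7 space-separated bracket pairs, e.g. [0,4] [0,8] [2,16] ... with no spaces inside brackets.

Answer: [1,2] [3,6] [9,18] [10,21] [10,21] [10,21] [10,21]

Derivation:
Computing bounds per retry:
  i=0: D_i=min(2*3^0,21)=2, bounds=[1,2]
  i=1: D_i=min(2*3^1,21)=6, bounds=[3,6]
  i=2: D_i=min(2*3^2,21)=18, bounds=[9,18]
  i=3: D_i=min(2*3^3,21)=21, bounds=[10,21]
  i=4: D_i=min(2*3^4,21)=21, bounds=[10,21]
  i=5: D_i=min(2*3^5,21)=21, bounds=[10,21]
  i=6: D_i=min(2*3^6,21)=21, bounds=[10,21]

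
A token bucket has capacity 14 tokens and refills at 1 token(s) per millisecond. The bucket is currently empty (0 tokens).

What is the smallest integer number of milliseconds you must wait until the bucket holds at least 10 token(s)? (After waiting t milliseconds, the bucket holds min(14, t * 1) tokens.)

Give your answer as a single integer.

Answer: 10

Derivation:
Need t * 1 >= 10, so t >= 10/1.
Smallest integer t = ceil(10/1) = 10.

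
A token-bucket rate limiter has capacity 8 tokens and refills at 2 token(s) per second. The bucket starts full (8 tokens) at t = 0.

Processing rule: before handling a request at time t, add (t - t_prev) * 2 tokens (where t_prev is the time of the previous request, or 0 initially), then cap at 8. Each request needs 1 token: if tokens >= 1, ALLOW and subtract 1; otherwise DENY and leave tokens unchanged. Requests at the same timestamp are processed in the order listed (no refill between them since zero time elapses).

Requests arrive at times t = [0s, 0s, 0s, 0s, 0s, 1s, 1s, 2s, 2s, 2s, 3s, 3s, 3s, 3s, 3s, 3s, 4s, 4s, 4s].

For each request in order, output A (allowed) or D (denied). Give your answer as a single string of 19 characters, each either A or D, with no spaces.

Simulating step by step:
  req#1 t=0s: ALLOW
  req#2 t=0s: ALLOW
  req#3 t=0s: ALLOW
  req#4 t=0s: ALLOW
  req#5 t=0s: ALLOW
  req#6 t=1s: ALLOW
  req#7 t=1s: ALLOW
  req#8 t=2s: ALLOW
  req#9 t=2s: ALLOW
  req#10 t=2s: ALLOW
  req#11 t=3s: ALLOW
  req#12 t=3s: ALLOW
  req#13 t=3s: ALLOW
  req#14 t=3s: ALLOW
  req#15 t=3s: DENY
  req#16 t=3s: DENY
  req#17 t=4s: ALLOW
  req#18 t=4s: ALLOW
  req#19 t=4s: DENY

Answer: AAAAAAAAAAAAAADDAAD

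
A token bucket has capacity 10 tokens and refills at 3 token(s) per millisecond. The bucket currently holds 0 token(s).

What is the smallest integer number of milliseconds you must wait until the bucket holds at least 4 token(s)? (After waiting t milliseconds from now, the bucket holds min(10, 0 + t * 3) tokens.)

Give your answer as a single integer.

Answer: 2

Derivation:
Need 0 + t * 3 >= 4, so t >= 4/3.
Smallest integer t = ceil(4/3) = 2.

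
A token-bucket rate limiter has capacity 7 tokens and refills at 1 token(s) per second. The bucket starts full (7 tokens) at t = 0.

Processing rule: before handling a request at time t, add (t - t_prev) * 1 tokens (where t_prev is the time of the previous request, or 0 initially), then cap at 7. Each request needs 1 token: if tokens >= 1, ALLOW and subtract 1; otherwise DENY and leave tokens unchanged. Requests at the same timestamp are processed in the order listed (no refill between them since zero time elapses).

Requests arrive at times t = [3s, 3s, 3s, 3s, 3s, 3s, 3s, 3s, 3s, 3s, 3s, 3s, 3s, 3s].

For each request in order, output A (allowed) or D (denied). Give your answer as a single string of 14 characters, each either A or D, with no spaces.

Answer: AAAAAAADDDDDDD

Derivation:
Simulating step by step:
  req#1 t=3s: ALLOW
  req#2 t=3s: ALLOW
  req#3 t=3s: ALLOW
  req#4 t=3s: ALLOW
  req#5 t=3s: ALLOW
  req#6 t=3s: ALLOW
  req#7 t=3s: ALLOW
  req#8 t=3s: DENY
  req#9 t=3s: DENY
  req#10 t=3s: DENY
  req#11 t=3s: DENY
  req#12 t=3s: DENY
  req#13 t=3s: DENY
  req#14 t=3s: DENY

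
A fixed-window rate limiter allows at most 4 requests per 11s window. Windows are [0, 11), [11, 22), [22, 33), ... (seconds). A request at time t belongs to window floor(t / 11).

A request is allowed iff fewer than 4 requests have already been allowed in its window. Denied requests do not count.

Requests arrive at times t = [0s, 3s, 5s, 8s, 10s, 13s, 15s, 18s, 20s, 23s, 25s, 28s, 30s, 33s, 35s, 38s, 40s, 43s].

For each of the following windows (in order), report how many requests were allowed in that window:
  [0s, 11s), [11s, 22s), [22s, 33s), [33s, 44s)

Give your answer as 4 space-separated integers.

Answer: 4 4 4 4

Derivation:
Processing requests:
  req#1 t=0s (window 0): ALLOW
  req#2 t=3s (window 0): ALLOW
  req#3 t=5s (window 0): ALLOW
  req#4 t=8s (window 0): ALLOW
  req#5 t=10s (window 0): DENY
  req#6 t=13s (window 1): ALLOW
  req#7 t=15s (window 1): ALLOW
  req#8 t=18s (window 1): ALLOW
  req#9 t=20s (window 1): ALLOW
  req#10 t=23s (window 2): ALLOW
  req#11 t=25s (window 2): ALLOW
  req#12 t=28s (window 2): ALLOW
  req#13 t=30s (window 2): ALLOW
  req#14 t=33s (window 3): ALLOW
  req#15 t=35s (window 3): ALLOW
  req#16 t=38s (window 3): ALLOW
  req#17 t=40s (window 3): ALLOW
  req#18 t=43s (window 3): DENY

Allowed counts by window: 4 4 4 4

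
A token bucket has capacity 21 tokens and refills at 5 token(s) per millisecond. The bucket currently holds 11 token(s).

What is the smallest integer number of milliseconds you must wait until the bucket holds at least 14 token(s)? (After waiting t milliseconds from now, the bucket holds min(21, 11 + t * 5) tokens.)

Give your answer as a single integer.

Need 11 + t * 5 >= 14, so t >= 3/5.
Smallest integer t = ceil(3/5) = 1.

Answer: 1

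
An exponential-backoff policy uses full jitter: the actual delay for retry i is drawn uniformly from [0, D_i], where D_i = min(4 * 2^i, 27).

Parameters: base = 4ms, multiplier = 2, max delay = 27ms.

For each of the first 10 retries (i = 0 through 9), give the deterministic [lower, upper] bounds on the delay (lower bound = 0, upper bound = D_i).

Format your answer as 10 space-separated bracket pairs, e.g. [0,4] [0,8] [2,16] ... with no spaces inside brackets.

Computing bounds per retry:
  i=0: D_i=min(4*2^0,27)=4, bounds=[0,4]
  i=1: D_i=min(4*2^1,27)=8, bounds=[0,8]
  i=2: D_i=min(4*2^2,27)=16, bounds=[0,16]
  i=3: D_i=min(4*2^3,27)=27, bounds=[0,27]
  i=4: D_i=min(4*2^4,27)=27, bounds=[0,27]
  i=5: D_i=min(4*2^5,27)=27, bounds=[0,27]
  i=6: D_i=min(4*2^6,27)=27, bounds=[0,27]
  i=7: D_i=min(4*2^7,27)=27, bounds=[0,27]
  i=8: D_i=min(4*2^8,27)=27, bounds=[0,27]
  i=9: D_i=min(4*2^9,27)=27, bounds=[0,27]

Answer: [0,4] [0,8] [0,16] [0,27] [0,27] [0,27] [0,27] [0,27] [0,27] [0,27]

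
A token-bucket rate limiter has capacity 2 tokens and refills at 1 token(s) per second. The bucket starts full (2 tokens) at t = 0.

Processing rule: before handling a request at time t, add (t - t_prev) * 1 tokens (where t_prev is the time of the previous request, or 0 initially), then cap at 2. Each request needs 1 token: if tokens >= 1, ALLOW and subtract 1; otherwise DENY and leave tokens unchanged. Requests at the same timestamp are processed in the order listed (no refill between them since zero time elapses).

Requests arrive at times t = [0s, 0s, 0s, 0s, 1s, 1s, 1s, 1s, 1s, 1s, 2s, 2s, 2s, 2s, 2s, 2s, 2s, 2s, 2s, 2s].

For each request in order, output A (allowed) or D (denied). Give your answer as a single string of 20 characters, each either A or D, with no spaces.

Simulating step by step:
  req#1 t=0s: ALLOW
  req#2 t=0s: ALLOW
  req#3 t=0s: DENY
  req#4 t=0s: DENY
  req#5 t=1s: ALLOW
  req#6 t=1s: DENY
  req#7 t=1s: DENY
  req#8 t=1s: DENY
  req#9 t=1s: DENY
  req#10 t=1s: DENY
  req#11 t=2s: ALLOW
  req#12 t=2s: DENY
  req#13 t=2s: DENY
  req#14 t=2s: DENY
  req#15 t=2s: DENY
  req#16 t=2s: DENY
  req#17 t=2s: DENY
  req#18 t=2s: DENY
  req#19 t=2s: DENY
  req#20 t=2s: DENY

Answer: AADDADDDDDADDDDDDDDD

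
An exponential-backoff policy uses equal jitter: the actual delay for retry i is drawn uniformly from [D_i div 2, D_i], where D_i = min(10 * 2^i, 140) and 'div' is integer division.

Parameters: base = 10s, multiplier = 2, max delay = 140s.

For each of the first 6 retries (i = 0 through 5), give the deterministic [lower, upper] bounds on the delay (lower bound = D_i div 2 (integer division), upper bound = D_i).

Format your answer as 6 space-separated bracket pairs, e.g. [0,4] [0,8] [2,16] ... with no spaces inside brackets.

Computing bounds per retry:
  i=0: D_i=min(10*2^0,140)=10, bounds=[5,10]
  i=1: D_i=min(10*2^1,140)=20, bounds=[10,20]
  i=2: D_i=min(10*2^2,140)=40, bounds=[20,40]
  i=3: D_i=min(10*2^3,140)=80, bounds=[40,80]
  i=4: D_i=min(10*2^4,140)=140, bounds=[70,140]
  i=5: D_i=min(10*2^5,140)=140, bounds=[70,140]

Answer: [5,10] [10,20] [20,40] [40,80] [70,140] [70,140]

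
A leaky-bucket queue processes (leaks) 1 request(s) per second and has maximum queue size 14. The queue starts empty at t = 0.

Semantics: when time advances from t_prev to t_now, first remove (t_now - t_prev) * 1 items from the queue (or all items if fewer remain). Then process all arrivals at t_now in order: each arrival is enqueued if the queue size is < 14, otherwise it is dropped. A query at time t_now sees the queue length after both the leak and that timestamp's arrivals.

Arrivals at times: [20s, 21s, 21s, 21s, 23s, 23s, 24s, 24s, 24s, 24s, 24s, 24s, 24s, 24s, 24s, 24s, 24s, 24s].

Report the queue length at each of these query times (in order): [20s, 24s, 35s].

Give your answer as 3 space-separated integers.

Queue lengths at query times:
  query t=20s: backlog = 1
  query t=24s: backlog = 14
  query t=35s: backlog = 3

Answer: 1 14 3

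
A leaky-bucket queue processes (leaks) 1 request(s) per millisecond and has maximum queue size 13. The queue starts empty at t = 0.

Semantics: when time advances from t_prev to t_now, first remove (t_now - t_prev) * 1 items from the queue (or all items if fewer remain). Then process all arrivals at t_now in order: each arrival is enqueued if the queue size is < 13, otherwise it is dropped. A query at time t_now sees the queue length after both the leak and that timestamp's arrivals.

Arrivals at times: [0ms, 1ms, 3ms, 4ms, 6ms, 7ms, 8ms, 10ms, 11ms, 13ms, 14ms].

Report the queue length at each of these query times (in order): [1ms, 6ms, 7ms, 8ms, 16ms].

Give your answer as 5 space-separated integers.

Queue lengths at query times:
  query t=1ms: backlog = 1
  query t=6ms: backlog = 1
  query t=7ms: backlog = 1
  query t=8ms: backlog = 1
  query t=16ms: backlog = 0

Answer: 1 1 1 1 0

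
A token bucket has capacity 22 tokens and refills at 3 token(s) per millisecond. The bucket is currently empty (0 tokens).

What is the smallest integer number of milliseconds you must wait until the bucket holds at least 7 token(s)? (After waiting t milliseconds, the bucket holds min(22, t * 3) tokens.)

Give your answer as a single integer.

Answer: 3

Derivation:
Need t * 3 >= 7, so t >= 7/3.
Smallest integer t = ceil(7/3) = 3.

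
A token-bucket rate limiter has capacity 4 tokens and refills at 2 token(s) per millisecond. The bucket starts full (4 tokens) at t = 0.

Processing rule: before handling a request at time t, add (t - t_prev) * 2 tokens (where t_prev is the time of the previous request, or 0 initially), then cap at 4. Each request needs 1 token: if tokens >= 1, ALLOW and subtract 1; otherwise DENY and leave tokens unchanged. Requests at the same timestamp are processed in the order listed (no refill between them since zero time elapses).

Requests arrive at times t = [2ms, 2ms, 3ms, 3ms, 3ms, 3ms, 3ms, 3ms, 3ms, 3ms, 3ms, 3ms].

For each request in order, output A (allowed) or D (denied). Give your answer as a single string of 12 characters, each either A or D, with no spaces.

Answer: AAAAAADDDDDD

Derivation:
Simulating step by step:
  req#1 t=2ms: ALLOW
  req#2 t=2ms: ALLOW
  req#3 t=3ms: ALLOW
  req#4 t=3ms: ALLOW
  req#5 t=3ms: ALLOW
  req#6 t=3ms: ALLOW
  req#7 t=3ms: DENY
  req#8 t=3ms: DENY
  req#9 t=3ms: DENY
  req#10 t=3ms: DENY
  req#11 t=3ms: DENY
  req#12 t=3ms: DENY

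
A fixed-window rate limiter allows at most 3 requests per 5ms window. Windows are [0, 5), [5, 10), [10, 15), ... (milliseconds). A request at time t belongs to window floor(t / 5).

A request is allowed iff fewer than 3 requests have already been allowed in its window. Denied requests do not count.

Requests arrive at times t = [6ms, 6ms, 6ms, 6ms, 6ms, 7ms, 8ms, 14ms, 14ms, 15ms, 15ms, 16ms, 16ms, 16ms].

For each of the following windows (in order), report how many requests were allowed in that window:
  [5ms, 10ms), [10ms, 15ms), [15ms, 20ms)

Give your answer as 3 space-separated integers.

Processing requests:
  req#1 t=6ms (window 1): ALLOW
  req#2 t=6ms (window 1): ALLOW
  req#3 t=6ms (window 1): ALLOW
  req#4 t=6ms (window 1): DENY
  req#5 t=6ms (window 1): DENY
  req#6 t=7ms (window 1): DENY
  req#7 t=8ms (window 1): DENY
  req#8 t=14ms (window 2): ALLOW
  req#9 t=14ms (window 2): ALLOW
  req#10 t=15ms (window 3): ALLOW
  req#11 t=15ms (window 3): ALLOW
  req#12 t=16ms (window 3): ALLOW
  req#13 t=16ms (window 3): DENY
  req#14 t=16ms (window 3): DENY

Allowed counts by window: 3 2 3

Answer: 3 2 3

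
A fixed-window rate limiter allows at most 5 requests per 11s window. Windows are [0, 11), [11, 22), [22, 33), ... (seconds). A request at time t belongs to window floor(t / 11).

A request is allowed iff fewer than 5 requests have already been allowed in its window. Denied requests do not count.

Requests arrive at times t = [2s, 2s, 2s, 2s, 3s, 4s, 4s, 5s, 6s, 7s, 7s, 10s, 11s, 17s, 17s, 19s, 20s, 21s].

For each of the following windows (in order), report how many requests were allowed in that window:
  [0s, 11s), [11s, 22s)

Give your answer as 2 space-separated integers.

Answer: 5 5

Derivation:
Processing requests:
  req#1 t=2s (window 0): ALLOW
  req#2 t=2s (window 0): ALLOW
  req#3 t=2s (window 0): ALLOW
  req#4 t=2s (window 0): ALLOW
  req#5 t=3s (window 0): ALLOW
  req#6 t=4s (window 0): DENY
  req#7 t=4s (window 0): DENY
  req#8 t=5s (window 0): DENY
  req#9 t=6s (window 0): DENY
  req#10 t=7s (window 0): DENY
  req#11 t=7s (window 0): DENY
  req#12 t=10s (window 0): DENY
  req#13 t=11s (window 1): ALLOW
  req#14 t=17s (window 1): ALLOW
  req#15 t=17s (window 1): ALLOW
  req#16 t=19s (window 1): ALLOW
  req#17 t=20s (window 1): ALLOW
  req#18 t=21s (window 1): DENY

Allowed counts by window: 5 5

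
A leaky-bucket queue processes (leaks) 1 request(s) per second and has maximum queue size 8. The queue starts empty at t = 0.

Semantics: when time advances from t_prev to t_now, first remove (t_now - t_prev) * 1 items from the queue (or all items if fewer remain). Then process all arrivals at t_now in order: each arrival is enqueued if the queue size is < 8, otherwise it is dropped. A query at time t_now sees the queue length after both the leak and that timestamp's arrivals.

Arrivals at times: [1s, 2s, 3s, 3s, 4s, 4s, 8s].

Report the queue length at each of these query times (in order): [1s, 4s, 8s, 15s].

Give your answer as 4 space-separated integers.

Queue lengths at query times:
  query t=1s: backlog = 1
  query t=4s: backlog = 3
  query t=8s: backlog = 1
  query t=15s: backlog = 0

Answer: 1 3 1 0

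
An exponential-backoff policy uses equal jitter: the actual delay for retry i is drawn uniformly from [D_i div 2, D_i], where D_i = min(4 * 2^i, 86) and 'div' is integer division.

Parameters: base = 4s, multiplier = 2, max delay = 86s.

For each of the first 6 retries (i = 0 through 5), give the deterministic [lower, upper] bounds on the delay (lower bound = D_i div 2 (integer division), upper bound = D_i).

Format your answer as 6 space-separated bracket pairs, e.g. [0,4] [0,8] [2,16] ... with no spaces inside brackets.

Answer: [2,4] [4,8] [8,16] [16,32] [32,64] [43,86]

Derivation:
Computing bounds per retry:
  i=0: D_i=min(4*2^0,86)=4, bounds=[2,4]
  i=1: D_i=min(4*2^1,86)=8, bounds=[4,8]
  i=2: D_i=min(4*2^2,86)=16, bounds=[8,16]
  i=3: D_i=min(4*2^3,86)=32, bounds=[16,32]
  i=4: D_i=min(4*2^4,86)=64, bounds=[32,64]
  i=5: D_i=min(4*2^5,86)=86, bounds=[43,86]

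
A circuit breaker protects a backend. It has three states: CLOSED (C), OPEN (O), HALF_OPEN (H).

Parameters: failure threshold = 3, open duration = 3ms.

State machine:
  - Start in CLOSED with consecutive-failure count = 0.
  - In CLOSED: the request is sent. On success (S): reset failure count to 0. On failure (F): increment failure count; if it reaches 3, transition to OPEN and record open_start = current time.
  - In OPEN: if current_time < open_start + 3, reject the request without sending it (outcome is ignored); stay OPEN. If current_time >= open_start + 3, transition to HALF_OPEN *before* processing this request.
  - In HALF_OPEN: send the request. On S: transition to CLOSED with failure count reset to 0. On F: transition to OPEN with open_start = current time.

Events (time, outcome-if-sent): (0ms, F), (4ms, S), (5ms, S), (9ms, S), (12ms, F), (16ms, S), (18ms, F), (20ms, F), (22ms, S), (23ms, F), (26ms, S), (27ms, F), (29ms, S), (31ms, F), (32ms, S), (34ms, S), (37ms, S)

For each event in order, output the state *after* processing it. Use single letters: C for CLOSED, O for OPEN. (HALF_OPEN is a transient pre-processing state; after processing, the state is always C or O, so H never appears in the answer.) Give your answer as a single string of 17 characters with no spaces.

State after each event:
  event#1 t=0ms outcome=F: state=CLOSED
  event#2 t=4ms outcome=S: state=CLOSED
  event#3 t=5ms outcome=S: state=CLOSED
  event#4 t=9ms outcome=S: state=CLOSED
  event#5 t=12ms outcome=F: state=CLOSED
  event#6 t=16ms outcome=S: state=CLOSED
  event#7 t=18ms outcome=F: state=CLOSED
  event#8 t=20ms outcome=F: state=CLOSED
  event#9 t=22ms outcome=S: state=CLOSED
  event#10 t=23ms outcome=F: state=CLOSED
  event#11 t=26ms outcome=S: state=CLOSED
  event#12 t=27ms outcome=F: state=CLOSED
  event#13 t=29ms outcome=S: state=CLOSED
  event#14 t=31ms outcome=F: state=CLOSED
  event#15 t=32ms outcome=S: state=CLOSED
  event#16 t=34ms outcome=S: state=CLOSED
  event#17 t=37ms outcome=S: state=CLOSED

Answer: CCCCCCCCCCCCCCCCC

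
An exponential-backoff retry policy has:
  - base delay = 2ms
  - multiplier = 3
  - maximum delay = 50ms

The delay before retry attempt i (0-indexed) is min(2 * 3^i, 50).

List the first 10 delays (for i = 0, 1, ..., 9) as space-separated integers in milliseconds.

Computing each delay:
  i=0: min(2*3^0, 50) = 2
  i=1: min(2*3^1, 50) = 6
  i=2: min(2*3^2, 50) = 18
  i=3: min(2*3^3, 50) = 50
  i=4: min(2*3^4, 50) = 50
  i=5: min(2*3^5, 50) = 50
  i=6: min(2*3^6, 50) = 50
  i=7: min(2*3^7, 50) = 50
  i=8: min(2*3^8, 50) = 50
  i=9: min(2*3^9, 50) = 50

Answer: 2 6 18 50 50 50 50 50 50 50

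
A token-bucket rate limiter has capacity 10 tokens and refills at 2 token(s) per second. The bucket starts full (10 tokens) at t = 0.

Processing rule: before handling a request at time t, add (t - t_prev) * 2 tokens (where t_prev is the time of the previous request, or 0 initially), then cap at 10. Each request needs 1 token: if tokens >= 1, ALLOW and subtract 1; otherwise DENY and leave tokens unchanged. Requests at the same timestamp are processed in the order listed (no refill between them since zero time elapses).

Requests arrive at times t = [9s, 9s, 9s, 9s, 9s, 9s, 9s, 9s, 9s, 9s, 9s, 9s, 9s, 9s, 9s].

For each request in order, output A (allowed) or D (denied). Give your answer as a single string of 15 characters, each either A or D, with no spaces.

Simulating step by step:
  req#1 t=9s: ALLOW
  req#2 t=9s: ALLOW
  req#3 t=9s: ALLOW
  req#4 t=9s: ALLOW
  req#5 t=9s: ALLOW
  req#6 t=9s: ALLOW
  req#7 t=9s: ALLOW
  req#8 t=9s: ALLOW
  req#9 t=9s: ALLOW
  req#10 t=9s: ALLOW
  req#11 t=9s: DENY
  req#12 t=9s: DENY
  req#13 t=9s: DENY
  req#14 t=9s: DENY
  req#15 t=9s: DENY

Answer: AAAAAAAAAADDDDD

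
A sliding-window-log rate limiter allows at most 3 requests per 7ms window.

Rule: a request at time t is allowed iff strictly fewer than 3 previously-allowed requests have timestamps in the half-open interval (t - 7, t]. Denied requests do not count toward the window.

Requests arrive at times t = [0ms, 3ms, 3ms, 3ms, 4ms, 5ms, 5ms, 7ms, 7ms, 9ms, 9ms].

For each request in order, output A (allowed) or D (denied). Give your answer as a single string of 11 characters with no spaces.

Answer: AAADDDDADDD

Derivation:
Tracking allowed requests in the window:
  req#1 t=0ms: ALLOW
  req#2 t=3ms: ALLOW
  req#3 t=3ms: ALLOW
  req#4 t=3ms: DENY
  req#5 t=4ms: DENY
  req#6 t=5ms: DENY
  req#7 t=5ms: DENY
  req#8 t=7ms: ALLOW
  req#9 t=7ms: DENY
  req#10 t=9ms: DENY
  req#11 t=9ms: DENY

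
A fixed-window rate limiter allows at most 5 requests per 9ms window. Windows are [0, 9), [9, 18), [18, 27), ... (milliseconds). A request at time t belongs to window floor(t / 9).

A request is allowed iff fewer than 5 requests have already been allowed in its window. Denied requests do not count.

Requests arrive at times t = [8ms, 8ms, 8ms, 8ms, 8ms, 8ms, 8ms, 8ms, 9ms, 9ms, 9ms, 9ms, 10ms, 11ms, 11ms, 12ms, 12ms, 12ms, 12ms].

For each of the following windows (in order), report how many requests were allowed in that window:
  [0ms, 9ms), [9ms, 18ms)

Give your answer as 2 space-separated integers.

Processing requests:
  req#1 t=8ms (window 0): ALLOW
  req#2 t=8ms (window 0): ALLOW
  req#3 t=8ms (window 0): ALLOW
  req#4 t=8ms (window 0): ALLOW
  req#5 t=8ms (window 0): ALLOW
  req#6 t=8ms (window 0): DENY
  req#7 t=8ms (window 0): DENY
  req#8 t=8ms (window 0): DENY
  req#9 t=9ms (window 1): ALLOW
  req#10 t=9ms (window 1): ALLOW
  req#11 t=9ms (window 1): ALLOW
  req#12 t=9ms (window 1): ALLOW
  req#13 t=10ms (window 1): ALLOW
  req#14 t=11ms (window 1): DENY
  req#15 t=11ms (window 1): DENY
  req#16 t=12ms (window 1): DENY
  req#17 t=12ms (window 1): DENY
  req#18 t=12ms (window 1): DENY
  req#19 t=12ms (window 1): DENY

Allowed counts by window: 5 5

Answer: 5 5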